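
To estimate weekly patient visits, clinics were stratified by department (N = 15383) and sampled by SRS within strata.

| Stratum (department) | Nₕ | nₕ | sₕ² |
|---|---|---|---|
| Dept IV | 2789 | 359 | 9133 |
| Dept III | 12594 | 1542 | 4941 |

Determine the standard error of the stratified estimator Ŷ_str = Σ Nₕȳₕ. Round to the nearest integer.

Var(Ŷ_str) = Σₕ Nₕ²(1 − fₕ)sₕ²/nₕ.
Dept IV: 2789²·(1 − 359/2789)·9133/359 = 1.724145 × 10^8.
Dept III: 12594²·(1 − 1542/12594)·4941/1542 = 4.4600019 × 10^8.
Sum = 6.1841469 × 10^8.
SE = √(6.1841469 × 10^8) = 24868.

24868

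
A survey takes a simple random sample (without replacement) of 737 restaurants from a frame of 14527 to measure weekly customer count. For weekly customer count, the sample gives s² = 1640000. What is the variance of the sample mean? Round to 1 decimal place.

2112.3

Under SRS without replacement, Var(ȳ) = (1 − f)·s²/n with f = n/N = 737/14527 = 0.05073312.
Var(ȳ) = (1 − 0.05073312)·1640000/737 = 0.94926688·2225.2374 = 2112.3442.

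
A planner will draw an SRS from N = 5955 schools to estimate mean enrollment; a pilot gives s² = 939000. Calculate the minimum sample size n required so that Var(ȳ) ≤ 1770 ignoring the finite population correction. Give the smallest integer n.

Without fpc, n₀ = s²/D = 939000/1770 = 530.5085.
Rounding up, n = 531.

531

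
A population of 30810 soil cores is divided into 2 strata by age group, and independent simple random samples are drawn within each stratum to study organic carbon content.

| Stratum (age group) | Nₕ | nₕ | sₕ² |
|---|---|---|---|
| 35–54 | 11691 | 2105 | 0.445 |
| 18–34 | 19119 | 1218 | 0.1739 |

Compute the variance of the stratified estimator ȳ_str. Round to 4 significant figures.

7.643 × 10^-5

Var(ȳ_str) = Σₕ Wₕ²(1 − fₕ)sₕ²/nₕ with Wₕ = Nₕ/N, N = 30810.
35–54: Wₕ = 0.37945472; term = 0.37945472²·(1 − 0.18005303)·0.445/2105 = 2.4958219 × 10^-5.
18–34: Wₕ = 0.62054528; term = 0.62054528²·(1 − 0.06370626)·0.1739/1218 = 5.1476779 × 10^-5.
Sum = 7.6434998 × 10^-5.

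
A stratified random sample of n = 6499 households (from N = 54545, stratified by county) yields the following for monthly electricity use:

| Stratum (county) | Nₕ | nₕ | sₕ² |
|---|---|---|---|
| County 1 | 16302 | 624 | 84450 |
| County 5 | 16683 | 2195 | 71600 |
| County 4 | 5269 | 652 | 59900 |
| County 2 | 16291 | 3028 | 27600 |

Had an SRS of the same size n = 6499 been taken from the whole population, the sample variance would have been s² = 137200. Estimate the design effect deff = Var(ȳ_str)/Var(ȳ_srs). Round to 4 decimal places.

0.8437

Var(ȳ_str) = Σ Wₕ²(1−fₕ)sₕ²/nₕ with Wₕ = Nₕ/54545:
  County 1: (16302/54545)²·(1−624/16302)·84450/624 = 11.626171
  County 5: (16683/54545)²·(1−2195/16683)·71600/2195 = 2.6500325
  County 4: (5269/54545)²·(1−652/5269)·59900/652 = 0.75120316
  County 2: (16291/54545)²·(1−3028/16291)·27600/3028 = 0.66196165
  → Var(ȳ_str) = 15.689368.
Var(ȳ_srs) = (1 − 6499/54545)·137200/6499 = 18.595586.
deff = 15.689368 / 18.595586 = 0.8437.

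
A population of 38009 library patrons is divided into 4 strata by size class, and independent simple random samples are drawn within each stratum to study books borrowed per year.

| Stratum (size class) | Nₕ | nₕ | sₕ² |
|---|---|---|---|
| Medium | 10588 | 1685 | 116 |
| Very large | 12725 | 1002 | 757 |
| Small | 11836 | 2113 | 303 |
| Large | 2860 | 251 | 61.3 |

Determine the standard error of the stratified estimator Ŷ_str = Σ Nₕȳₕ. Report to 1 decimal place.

Var(Ŷ_str) = Σₕ Nₕ²(1 − fₕ)sₕ²/nₕ.
Medium: 10588²·(1 − 1685/10588)·116/1685 = 6.4894575 × 10^6.
Very large: 12725²·(1 − 1002/12725)·757/1002 = 1.1270021 × 10^8.
Small: 11836²·(1 − 2113/11836)·303/2113 = 1.6502448 × 10^7.
Large: 2860²·(1 − 251/2860)·61.3/251 = 1.8223293 × 10^6.
Sum = 1.3751444 × 10^8.
SE = √(1.3751444 × 10^8) = 11726.7.

11726.7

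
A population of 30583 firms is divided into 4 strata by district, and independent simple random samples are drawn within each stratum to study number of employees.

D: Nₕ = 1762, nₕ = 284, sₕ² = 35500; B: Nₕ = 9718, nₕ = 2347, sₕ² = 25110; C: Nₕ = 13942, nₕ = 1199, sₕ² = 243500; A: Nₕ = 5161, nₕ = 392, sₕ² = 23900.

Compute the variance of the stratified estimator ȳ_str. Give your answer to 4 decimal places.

Var(ȳ_str) = Σₕ Wₕ²(1 − fₕ)sₕ²/nₕ with Wₕ = Nₕ/N, N = 30583.
D: Wₕ = 0.05761371; term = 0.05761371²·(1 − 0.16118048)·35500/284 = 0.34804082.
B: Wₕ = 0.31775823; term = 0.31775823²·(1 − 0.24151060)·25110/2347 = 0.81936378.
C: Wₕ = 0.45587418; term = 0.45587418²·(1 − 0.08599914)·243500/1199 = 38.575927.
A: Wₕ = 0.16875388; term = 0.16875388²·(1 − 0.07595427)·23900/392 = 1.6044007.
Sum = 41.347732.

41.3477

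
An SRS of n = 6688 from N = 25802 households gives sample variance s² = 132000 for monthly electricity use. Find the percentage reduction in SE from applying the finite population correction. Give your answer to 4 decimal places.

13.9305

f = n/N = 6688/25802 = 0.25920471.
SE_no-fpc = √(s²/n) = 4.4426166; SE_fpc = √((1−f)s²/n) = 3.8237363.
Ratio = √(1−f) = 0.86069465. Reduction = 100·(1 − 0.86069465) = 13.9305%.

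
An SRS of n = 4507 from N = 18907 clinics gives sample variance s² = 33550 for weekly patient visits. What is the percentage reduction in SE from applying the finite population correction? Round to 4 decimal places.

f = n/N = 4507/18907 = 0.23837732.
SE_no-fpc = √(s²/n) = 2.7283651; SE_fpc = √((1−f)s²/n) = 2.3810714.
Ratio = √(1−f) = 0.87270996. Reduction = 100·(1 − 0.87270996) = 12.7290%.

12.7290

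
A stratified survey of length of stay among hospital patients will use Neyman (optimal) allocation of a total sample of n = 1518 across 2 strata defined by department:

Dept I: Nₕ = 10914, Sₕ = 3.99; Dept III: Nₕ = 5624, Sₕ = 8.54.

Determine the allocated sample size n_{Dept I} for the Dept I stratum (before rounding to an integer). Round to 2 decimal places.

Neyman allocation: nₕ = n·NₕSₕ / Σⱼ NⱼSⱼ.
Σ NⱼSⱼ = 10914·3.99 + 5624·8.54 = 91575.82.
n_{Dept I} = 1518·10914·3.99 / 91575.82 = 721.85.

721.85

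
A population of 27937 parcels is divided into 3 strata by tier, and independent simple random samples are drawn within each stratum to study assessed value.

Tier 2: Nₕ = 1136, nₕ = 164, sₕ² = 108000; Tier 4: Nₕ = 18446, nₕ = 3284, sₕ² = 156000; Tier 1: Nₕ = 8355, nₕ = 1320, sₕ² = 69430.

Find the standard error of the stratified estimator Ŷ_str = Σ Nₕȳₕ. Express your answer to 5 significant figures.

Var(Ŷ_str) = Σₕ Nₕ²(1 − fₕ)sₕ²/nₕ.
Tier 2: 1136²·(1 − 164/1136)·108000/164 = 7.2715083 × 10^8.
Tier 4: 18446²·(1 − 3284/18446)·156000/3284 = 1.3285569 × 10^10.
Tier 1: 8355²·(1 − 1320/8355)·69430/1320 = 3.0916035 × 10^9.
Sum = 1.7104323 × 10^10.
SE = √(1.7104323 × 10^10) = 130780.

130780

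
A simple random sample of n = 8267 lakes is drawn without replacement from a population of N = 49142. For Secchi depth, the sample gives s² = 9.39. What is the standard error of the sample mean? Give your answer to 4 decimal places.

0.0307

Under SRS without replacement, Var(ȳ) = (1 − f)·s²/n with f = n/N = 8267/49142 = 0.16822677.
Var(ȳ) = (1 − 0.16822677)·9.39/8267 = 0.83177323·0.0011358413 = 9.4476238 × 10^-4.
SE(ȳ) = √(9.4476238 × 10^-4) = 0.0307.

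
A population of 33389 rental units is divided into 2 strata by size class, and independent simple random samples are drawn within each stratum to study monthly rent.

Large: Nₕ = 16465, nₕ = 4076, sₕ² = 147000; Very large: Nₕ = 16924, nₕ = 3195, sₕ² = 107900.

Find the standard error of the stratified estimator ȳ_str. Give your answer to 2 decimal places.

3.69

Var(ȳ_str) = Σₕ Wₕ²(1 − fₕ)sₕ²/nₕ with Wₕ = Nₕ/N, N = 33389.
Large: Wₕ = 0.49312648; term = 0.49312648²·(1 − 0.24755542)·147000/4076 = 6.5989422.
Very large: Wₕ = 0.50687352; term = 0.50687352²·(1 − 0.18878516)·107900/3195 = 7.0385902.
Sum = 13.637532.
SE = √(13.637532) = 3.69.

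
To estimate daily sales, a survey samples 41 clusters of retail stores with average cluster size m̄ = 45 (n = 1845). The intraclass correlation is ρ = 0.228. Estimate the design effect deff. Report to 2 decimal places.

11.03

deff = 1 + (45 − 1)·0.228 = 1 + 10.032 = 11.032.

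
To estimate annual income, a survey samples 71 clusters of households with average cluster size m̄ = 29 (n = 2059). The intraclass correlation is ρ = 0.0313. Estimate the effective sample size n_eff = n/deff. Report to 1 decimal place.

deff = 1 + (29 − 1)·0.0313 = 1 + 0.8764 = 1.8764.
n_eff = 2059 / 1.8764 = 1097.3.

1097.3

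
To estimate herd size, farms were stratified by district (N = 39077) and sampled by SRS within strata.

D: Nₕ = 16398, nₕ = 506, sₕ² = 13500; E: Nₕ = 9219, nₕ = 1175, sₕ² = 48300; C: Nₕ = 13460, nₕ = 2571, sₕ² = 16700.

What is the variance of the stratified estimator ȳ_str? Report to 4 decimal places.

7.1729

Var(ȳ_str) = Σₕ Wₕ²(1 − fₕ)sₕ²/nₕ with Wₕ = Nₕ/N, N = 39077.
D: Wₕ = 0.41963303; term = 0.41963303²·(1 − 0.03085742)·13500/506 = 4.5531322.
E: Wₕ = 0.23591883; term = 0.23591883²·(1 − 0.12745417)·48300/1175 = 1.9962858.
C: Wₕ = 0.34444814; term = 0.34444814²·(1 − 0.19101040)·16700/2571 = 0.62345487.
Sum = 7.1728729.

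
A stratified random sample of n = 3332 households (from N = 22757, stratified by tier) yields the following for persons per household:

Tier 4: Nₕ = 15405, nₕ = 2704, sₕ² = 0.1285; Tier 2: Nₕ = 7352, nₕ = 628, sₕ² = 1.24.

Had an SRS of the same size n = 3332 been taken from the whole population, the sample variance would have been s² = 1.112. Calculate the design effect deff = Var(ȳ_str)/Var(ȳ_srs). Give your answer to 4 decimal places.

0.7247

Var(ȳ_str) = Σ Wₕ²(1−fₕ)sₕ²/nₕ with Wₕ = Nₕ/22757:
  Tier 4: (15405/22757)²·(1−2704/15405)·0.1285/2704 = 1.7954199 × 10^-5
  Tier 2: (7352/22757)²·(1−628/7352)·1.24/628 = 1.8847998 × 10^-4
  → Var(ȳ_str) = 2.0643418 × 10^-4.
Var(ȳ_srs) = (1 − 3332/22757)·1.112/3332 = 2.8486941 × 10^-4.
deff = (2.0643418 × 10^-4) / (2.8486941 × 10^-4) = 0.7247.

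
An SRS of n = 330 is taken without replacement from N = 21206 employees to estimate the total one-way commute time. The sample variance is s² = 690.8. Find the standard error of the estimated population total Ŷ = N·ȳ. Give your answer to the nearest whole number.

30442

Var(Ŷ) = N²·Var(ȳ) = N²·(1 − n/N)·s²/n.
f = 330/21206 = 0.01556163; Var(ȳ) = 0.98443837·690.8/330 = 2.0607576.
Var(Ŷ) = 21206² · 2.0607576 = 9.2671123 × 10^8.
SE(Ŷ) = √(9.2671123 × 10^8) = 30442.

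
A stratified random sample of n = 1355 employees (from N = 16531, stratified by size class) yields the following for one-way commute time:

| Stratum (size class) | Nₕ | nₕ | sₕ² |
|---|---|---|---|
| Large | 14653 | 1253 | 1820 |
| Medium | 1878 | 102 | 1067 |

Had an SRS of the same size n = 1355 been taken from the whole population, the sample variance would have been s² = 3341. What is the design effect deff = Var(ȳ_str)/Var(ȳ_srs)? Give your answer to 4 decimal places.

0.5175

Var(ȳ_str) = Σ Wₕ²(1−fₕ)sₕ²/nₕ with Wₕ = Nₕ/16531:
  Large: (14653/16531)²·(1−1253/14653)·1820/1253 = 1.0436465
  Medium: (1878/16531)²·(1−102/1878)·1067/102 = 0.12767461
  → Var(ȳ_str) = 1.1713211.
Var(ȳ_srs) = (1 − 1355/16531)·3341/1355 = 2.2635775.
deff = 1.1713211 / 2.2635775 = 0.5175.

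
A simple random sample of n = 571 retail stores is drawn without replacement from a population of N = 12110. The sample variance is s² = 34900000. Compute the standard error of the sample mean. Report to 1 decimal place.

Under SRS without replacement, Var(ȳ) = (1 − f)·s²/n with f = n/N = 571/12110 = 0.04715111.
Var(ȳ) = (1 − 0.04715111)·34900000/571 = 0.95284889·61120.841 = 58238.925.
SE(ȳ) = √(58238.925) = 241.3.

241.3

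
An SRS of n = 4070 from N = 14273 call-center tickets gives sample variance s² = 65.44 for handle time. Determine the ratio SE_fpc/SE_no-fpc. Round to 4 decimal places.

f = n/N = 4070/14273 = 0.28515379.
SE_no-fpc = √(s²/n) = 0.12680151; SE_fpc = √((1−f)s²/n) = 0.10720888.
Ratio = √(1−f) = 0.84548579.

0.8455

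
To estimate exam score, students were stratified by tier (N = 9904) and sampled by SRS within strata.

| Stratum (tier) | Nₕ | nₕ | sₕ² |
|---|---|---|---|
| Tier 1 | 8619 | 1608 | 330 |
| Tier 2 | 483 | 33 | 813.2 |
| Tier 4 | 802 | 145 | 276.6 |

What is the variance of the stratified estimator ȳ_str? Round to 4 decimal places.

Var(ȳ_str) = Σₕ Wₕ²(1 − fₕ)sₕ²/nₕ with Wₕ = Nₕ/N, N = 9904.
Tier 1: Wₕ = 0.87025444; term = 0.87025444²·(1 − 0.18656457)·330/1608 = 0.12642806.
Tier 2: Wₕ = 0.04876817; term = 0.04876817²·(1 − 0.06832298)·813.2/33 = 0.054603667.
Tier 4: Wₕ = 0.08097738; term = 0.08097738²·(1 − 0.18079800)·276.6/145 = 0.010247139.
Sum = 0.19127887.

0.1913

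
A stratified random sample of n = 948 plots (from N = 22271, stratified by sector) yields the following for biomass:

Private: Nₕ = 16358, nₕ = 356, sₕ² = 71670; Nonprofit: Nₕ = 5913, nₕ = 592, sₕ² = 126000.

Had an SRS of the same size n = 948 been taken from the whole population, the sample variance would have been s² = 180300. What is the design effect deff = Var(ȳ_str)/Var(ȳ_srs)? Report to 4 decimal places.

Var(ȳ_str) = Σ Wₕ²(1−fₕ)sₕ²/nₕ with Wₕ = Nₕ/22271:
  Private: (16358/22271)²·(1−356/16358)·71670/356 = 106.24596
  Nonprofit: (5913/22271)²·(1−592/5913)·126000/592 = 13.501143
  → Var(ȳ_str) = 119.7471.
Var(ȳ_srs) = (1 − 948/22271)·180300/948 = 182.09414.
deff = 119.7471 / 182.09414 = 0.6576.

0.6576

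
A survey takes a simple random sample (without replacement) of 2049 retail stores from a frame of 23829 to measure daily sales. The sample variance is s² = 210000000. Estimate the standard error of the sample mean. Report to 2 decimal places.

306.07

Under SRS without replacement, Var(ȳ) = (1 − f)·s²/n with f = n/N = 2049/23829 = 0.08598766.
Var(ȳ) = (1 − 0.08598766)·210000000/2049 = 0.91401234·102489.02 = 93676.228.
SE(ȳ) = √(93676.228) = 306.07.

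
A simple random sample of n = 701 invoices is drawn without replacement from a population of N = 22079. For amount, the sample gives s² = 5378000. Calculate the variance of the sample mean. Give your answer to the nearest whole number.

7428

Under SRS without replacement, Var(ȳ) = (1 − f)·s²/n with f = n/N = 701/22079 = 0.03174963.
Var(ȳ) = (1 − 0.03174963)·5378000/701 = 0.96825037·7671.8973 = 7428.3174.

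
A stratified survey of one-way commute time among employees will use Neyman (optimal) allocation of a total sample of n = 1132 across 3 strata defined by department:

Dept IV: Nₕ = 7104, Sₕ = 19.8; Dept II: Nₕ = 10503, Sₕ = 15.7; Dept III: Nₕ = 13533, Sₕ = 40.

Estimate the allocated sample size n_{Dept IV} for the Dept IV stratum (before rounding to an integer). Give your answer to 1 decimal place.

188.0

Neyman allocation: nₕ = n·NₕSₕ / Σⱼ NⱼSⱼ.
Σ NⱼSⱼ = 7104·19.8 + 10503·15.7 + 13533·40 = 846876.3.
n_{Dept IV} = 1132·7104·19.8 / 846876.3 = 188.0.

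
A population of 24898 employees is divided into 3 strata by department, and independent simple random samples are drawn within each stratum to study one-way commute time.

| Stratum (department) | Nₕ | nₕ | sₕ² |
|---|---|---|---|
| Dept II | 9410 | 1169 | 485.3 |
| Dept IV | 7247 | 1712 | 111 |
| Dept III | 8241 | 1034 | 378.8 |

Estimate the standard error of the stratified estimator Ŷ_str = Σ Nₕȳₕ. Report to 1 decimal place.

7520.1

Var(Ŷ_str) = Σₕ Nₕ²(1 − fₕ)sₕ²/nₕ.
Dept II: 9410²·(1 − 1169/9410)·485.3/1169 = 3.2193287 × 10^7.
Dept IV: 7247²·(1 − 1712/7247)·111/1712 = 2.600729 × 10^6.
Dept III: 8241²·(1 − 1034/8241)·378.8/1034 = 2.1758245 × 10^7.
Sum = 5.6552261 × 10^7.
SE = √(5.6552261 × 10^7) = 7520.1.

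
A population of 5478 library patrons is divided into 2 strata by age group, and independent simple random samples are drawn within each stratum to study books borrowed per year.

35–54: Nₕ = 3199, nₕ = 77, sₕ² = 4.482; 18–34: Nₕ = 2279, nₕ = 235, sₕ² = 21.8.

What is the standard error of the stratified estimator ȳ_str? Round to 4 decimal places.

0.1838

Var(ȳ_str) = Σₕ Wₕ²(1 − fₕ)sₕ²/nₕ with Wₕ = Nₕ/N, N = 5478.
35–54: Wₕ = 0.58397225; term = 0.58397225²·(1 − 0.02407002)·4.482/77 = 0.019372435.
18–34: Wₕ = 0.41602775; term = 0.41602775²·(1 − 0.10311540)·21.8/235 = 0.014400242.
Sum = 0.033772677.
SE = √(0.033772677) = 0.1838.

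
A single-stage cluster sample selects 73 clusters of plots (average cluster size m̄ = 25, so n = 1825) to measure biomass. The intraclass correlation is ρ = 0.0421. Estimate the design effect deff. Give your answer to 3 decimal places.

deff = 1 + (25 − 1)·0.0421 = 1 + 1.0104 = 2.0104.

2.010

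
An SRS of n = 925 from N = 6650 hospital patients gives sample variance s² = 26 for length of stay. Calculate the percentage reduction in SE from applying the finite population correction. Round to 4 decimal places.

f = n/N = 925/6650 = 0.13909774.
SE_no-fpc = √(s²/n) = 0.16765473; SE_fpc = √((1−f)s²/n) = 0.15555814.
Ratio = √(1−f) = 0.92784819. Reduction = 100·(1 − 0.92784819) = 7.2152%.

7.2152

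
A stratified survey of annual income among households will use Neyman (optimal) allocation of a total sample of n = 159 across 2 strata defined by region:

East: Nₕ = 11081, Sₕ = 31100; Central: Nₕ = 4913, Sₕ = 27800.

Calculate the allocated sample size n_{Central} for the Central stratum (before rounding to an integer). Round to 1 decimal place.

45.1

Neyman allocation: nₕ = n·NₕSₕ / Σⱼ NⱼSⱼ.
Σ NⱼSⱼ = 11081·31100 + 4913·27800 = 4.812005 × 10^8.
n_{Central} = 159·4913·27800 / (4.812005 × 10^8) = 45.1.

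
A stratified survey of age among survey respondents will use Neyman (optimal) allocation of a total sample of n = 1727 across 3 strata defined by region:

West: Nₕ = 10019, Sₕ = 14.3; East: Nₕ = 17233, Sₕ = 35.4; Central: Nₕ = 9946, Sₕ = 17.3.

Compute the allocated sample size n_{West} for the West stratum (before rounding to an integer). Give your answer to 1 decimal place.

Neyman allocation: nₕ = n·NₕSₕ / Σⱼ NⱼSⱼ.
Σ NⱼSⱼ = 10019·14.3 + 17233·35.4 + 9946·17.3 = 925385.7.
n_{West} = 1727·10019·14.3 / 925385.7 = 267.4.

267.4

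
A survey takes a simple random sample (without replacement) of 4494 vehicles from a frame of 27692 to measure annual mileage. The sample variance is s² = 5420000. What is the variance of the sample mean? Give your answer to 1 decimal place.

1010.3

Under SRS without replacement, Var(ȳ) = (1 − f)·s²/n with f = n/N = 4494/27692 = 0.16228514.
Var(ȳ) = (1 − 0.16228514)·5420000/4494 = 0.83771486·1206.0525 = 1010.3281.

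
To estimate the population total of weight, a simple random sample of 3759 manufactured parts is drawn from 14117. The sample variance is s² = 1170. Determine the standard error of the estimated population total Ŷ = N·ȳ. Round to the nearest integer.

6746

Var(Ŷ) = N²·Var(ȳ) = N²·(1 − n/N)·s²/n.
f = 3759/14117 = 0.26627470; Var(ȳ) = 0.73372530·1170/3759 = 0.22837419.
Var(Ŷ) = 14117² · 0.22837419 = 4.5512621 × 10^7.
SE(Ŷ) = √(4.5512621 × 10^7) = 6746.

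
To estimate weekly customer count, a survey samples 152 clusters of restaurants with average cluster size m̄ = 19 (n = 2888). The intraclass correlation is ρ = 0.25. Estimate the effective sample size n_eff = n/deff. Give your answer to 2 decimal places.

deff = 1 + (19 − 1)·0.25 = 1 + 4.5 = 5.5.
n_eff = 2888 / 5.5 = 525.09.

525.09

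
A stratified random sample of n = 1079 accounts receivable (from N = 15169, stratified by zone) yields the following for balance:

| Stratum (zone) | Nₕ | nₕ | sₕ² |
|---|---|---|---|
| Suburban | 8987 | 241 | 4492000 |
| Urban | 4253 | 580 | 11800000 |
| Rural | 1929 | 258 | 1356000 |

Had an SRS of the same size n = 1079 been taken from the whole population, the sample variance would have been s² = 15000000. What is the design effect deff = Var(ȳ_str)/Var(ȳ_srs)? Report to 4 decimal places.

Var(ȳ_str) = Σ Wₕ²(1−fₕ)sₕ²/nₕ with Wₕ = Nₕ/15169:
  Suburban: (8987/15169)²·(1−241/8987)·4492000/241 = 6366.9731
  Urban: (4253/15169)²·(1−580/4253)·11800000/580 = 1381.1995
  Rural: (1929/15169)²·(1−258/1929)·1356000/258 = 73.626602
  → Var(ȳ_str) = 7821.7992.
Var(ȳ_srs) = (1 − 1079/15169)·15000000/1079 = 12912.902.
deff = 7821.7992 / 12912.902 = 0.6057.

0.6057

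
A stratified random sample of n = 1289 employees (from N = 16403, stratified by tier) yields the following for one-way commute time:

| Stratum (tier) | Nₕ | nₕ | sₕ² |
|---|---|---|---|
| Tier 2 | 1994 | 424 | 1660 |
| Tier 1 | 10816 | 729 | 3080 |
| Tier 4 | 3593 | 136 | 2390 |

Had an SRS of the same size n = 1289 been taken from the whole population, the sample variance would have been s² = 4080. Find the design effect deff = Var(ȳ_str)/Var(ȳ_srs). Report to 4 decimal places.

0.8812

Var(ȳ_str) = Σ Wₕ²(1−fₕ)sₕ²/nₕ with Wₕ = Nₕ/16403:
  Tier 2: (1994/16403)²·(1−424/1994)·1660/424 = 0.045553365
  Tier 1: (10816/16403)²·(1−729/10816)·3080/729 = 1.7131892
  Tier 4: (3593/16403)²·(1−136/3593)·2390/136 = 0.81127673
  → Var(ȳ_str) = 2.5700193.
Var(ȳ_srs) = (1 − 1289/16403)·4080/1289 = 2.9165094.
deff = 2.5700193 / 2.9165094 = 0.8812.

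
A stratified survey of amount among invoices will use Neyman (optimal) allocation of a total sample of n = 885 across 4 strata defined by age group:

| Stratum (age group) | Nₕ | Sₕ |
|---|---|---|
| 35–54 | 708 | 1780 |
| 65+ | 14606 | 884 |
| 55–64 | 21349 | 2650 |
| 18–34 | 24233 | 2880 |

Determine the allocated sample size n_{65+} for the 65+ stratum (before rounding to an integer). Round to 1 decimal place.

81.3

Neyman allocation: nₕ = n·NₕSₕ / Σⱼ NⱼSⱼ.
Σ NⱼSⱼ = 708·1780 + 14606·884 + 21349·2650 + 24233·2880 = 1.4053783 × 10^8.
n_{65+} = 885·14606·884 / (1.4053783 × 10^8) = 81.3.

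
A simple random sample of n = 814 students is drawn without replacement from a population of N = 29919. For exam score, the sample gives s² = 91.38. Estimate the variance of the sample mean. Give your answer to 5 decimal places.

0.10921

Under SRS without replacement, Var(ȳ) = (1 − f)·s²/n with f = n/N = 814/29919 = 0.02720679.
Var(ȳ) = (1 − 0.02720679)·91.38/814 = 0.97279321·0.11226044 = 0.1092062.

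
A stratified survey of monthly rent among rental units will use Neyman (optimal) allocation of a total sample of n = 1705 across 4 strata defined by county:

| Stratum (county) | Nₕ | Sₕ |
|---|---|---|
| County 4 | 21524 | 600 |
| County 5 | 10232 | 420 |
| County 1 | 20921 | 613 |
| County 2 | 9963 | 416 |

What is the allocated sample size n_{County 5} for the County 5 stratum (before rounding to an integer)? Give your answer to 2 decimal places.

214.36

Neyman allocation: nₕ = n·NₕSₕ / Σⱼ NⱼSⱼ.
Σ NⱼSⱼ = 21524·600 + 10232·420 + 20921·613 + 9963·416 = 3.4181021 × 10^7.
n_{County 5} = 1705·10232·420 / (3.4181021 × 10^7) = 214.36.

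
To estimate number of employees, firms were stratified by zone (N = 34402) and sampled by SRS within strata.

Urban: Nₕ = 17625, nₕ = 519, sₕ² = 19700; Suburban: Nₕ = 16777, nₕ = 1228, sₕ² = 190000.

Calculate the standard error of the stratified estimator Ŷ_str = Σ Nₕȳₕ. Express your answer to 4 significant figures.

227600

Var(Ŷ_str) = Σₕ Nₕ²(1 − fₕ)sₕ²/nₕ.
Urban: 17625²·(1 − 519/17625)·19700/519 = 1.1443963 × 10^10.
Suburban: 16777²·(1 − 1228/16777)·190000/1228 = 4.0361937 × 10^10.
Sum = 5.18059 × 10^10.
SE = √(5.18059 × 10^10) = 227600.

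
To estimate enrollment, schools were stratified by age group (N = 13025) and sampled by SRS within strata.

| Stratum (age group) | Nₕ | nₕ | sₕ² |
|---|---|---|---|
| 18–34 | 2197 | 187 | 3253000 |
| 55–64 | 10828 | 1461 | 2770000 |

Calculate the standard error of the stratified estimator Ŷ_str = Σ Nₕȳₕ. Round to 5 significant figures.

518770

Var(Ŷ_str) = Σₕ Nₕ²(1 − fₕ)sₕ²/nₕ.
18–34: 2197²·(1 − 187/2197)·3253000/187 = 7.6818986 × 10^10.
55–64: 10828²·(1 − 1461/10828)·2770000/1461 = 1.9229957 × 10^11.
Sum = 2.6911856 × 10^11.
SE = √(2.6911856 × 10^11) = 518770.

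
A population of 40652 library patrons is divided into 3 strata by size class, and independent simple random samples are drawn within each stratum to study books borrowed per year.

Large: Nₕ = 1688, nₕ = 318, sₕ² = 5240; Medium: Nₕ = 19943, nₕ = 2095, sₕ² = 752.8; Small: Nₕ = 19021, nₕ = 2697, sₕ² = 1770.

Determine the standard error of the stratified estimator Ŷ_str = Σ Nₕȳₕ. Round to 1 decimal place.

Var(Ŷ_str) = Σₕ Nₕ²(1 − fₕ)sₕ²/nₕ.
Large: 1688²·(1 − 318/1688)·5240/318 = 3.8106335 × 10^7.
Medium: 19943²·(1 − 2095/19943)·752.8/2095 = 1.279015 × 10^8.
Small: 19021²·(1 − 2697/19021)·1770/2697 = 2.0377563 × 10^8.
Sum = 3.6978347 × 10^8.
SE = √(3.6978347 × 10^8) = 19229.8.

19229.8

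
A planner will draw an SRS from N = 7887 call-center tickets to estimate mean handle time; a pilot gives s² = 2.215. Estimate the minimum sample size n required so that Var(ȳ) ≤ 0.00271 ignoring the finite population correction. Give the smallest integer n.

818

Without fpc, n₀ = s²/D = 2.215/0.00271 = 817.3432.
Rounding up, n = 818.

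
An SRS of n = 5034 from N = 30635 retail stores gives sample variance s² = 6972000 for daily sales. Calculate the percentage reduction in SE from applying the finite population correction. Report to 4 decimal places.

8.5846

f = n/N = 5034/30635 = 0.16432185.
SE_no-fpc = √(s²/n) = 37.215348; SE_fpc = √((1−f)s²/n) = 34.020572.
Ratio = √(1−f) = 0.91415433. Reduction = 100·(1 − 0.91415433) = 8.5846%.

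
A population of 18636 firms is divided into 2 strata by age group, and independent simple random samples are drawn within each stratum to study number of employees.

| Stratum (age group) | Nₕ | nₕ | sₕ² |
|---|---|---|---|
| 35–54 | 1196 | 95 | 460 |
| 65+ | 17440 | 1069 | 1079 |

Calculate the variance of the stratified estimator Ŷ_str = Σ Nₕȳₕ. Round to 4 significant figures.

2.946 × 10^8

Var(Ŷ_str) = Σₕ Nₕ²(1 − fₕ)sₕ²/nₕ.
35–54: 1196²·(1 − 95/1196)·460/95 = 6.3760648 × 10^6.
65+: 17440²·(1 − 1069/17440)·1079/1069 = 2.8818106 × 10^8.
Sum = 2.9455712 × 10^8.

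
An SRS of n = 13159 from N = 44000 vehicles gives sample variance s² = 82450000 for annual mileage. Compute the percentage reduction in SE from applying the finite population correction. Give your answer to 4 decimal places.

16.2783

f = n/N = 13159/44000 = 0.29906818.
SE_no-fpc = √(s²/n) = 79.156009; SE_fpc = √((1−f)s²/n) = 66.270733.
Ratio = √(1−f) = 0.83721671. Reduction = 100·(1 − 0.83721671) = 16.2783%.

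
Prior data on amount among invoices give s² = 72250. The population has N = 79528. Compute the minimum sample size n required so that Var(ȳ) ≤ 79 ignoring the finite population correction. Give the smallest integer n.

Without fpc, n₀ = s²/D = 72250/79 = 914.5570.
Rounding up, n = 915.

915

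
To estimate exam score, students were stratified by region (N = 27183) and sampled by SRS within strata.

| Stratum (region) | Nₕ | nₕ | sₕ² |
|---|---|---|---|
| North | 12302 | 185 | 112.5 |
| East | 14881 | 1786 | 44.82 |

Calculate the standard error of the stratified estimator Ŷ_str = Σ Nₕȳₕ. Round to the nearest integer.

Var(Ŷ_str) = Σₕ Nₕ²(1 − fₕ)sₕ²/nₕ.
North: 12302²·(1 − 185/12302)·112.5/185 = 9.0646622 × 10^7.
East: 14881²·(1 − 1786/14881)·44.82/1786 = 4.8902157 × 10^6.
Sum = 9.5536838 × 10^7.
SE = √(9.5536838 × 10^7) = 9774.

9774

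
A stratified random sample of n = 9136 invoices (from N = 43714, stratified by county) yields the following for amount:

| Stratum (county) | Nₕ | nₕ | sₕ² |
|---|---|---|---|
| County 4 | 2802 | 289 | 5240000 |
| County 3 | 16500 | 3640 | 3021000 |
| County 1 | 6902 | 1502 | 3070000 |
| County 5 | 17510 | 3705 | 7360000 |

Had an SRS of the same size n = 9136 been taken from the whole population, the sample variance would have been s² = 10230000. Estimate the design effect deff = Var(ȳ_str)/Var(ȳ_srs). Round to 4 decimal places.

0.5082

Var(ȳ_str) = Σ Wₕ²(1−fₕ)sₕ²/nₕ with Wₕ = Nₕ/43714:
  County 4: (2802/43714)²·(1−289/2802)·5240000/289 = 66.811769
  County 3: (16500/43714)²·(1−3640/16500)·3021000/3640 = 92.158025
  County 1: (6902/43714)²·(1−1502/6902)·3070000/1502 = 39.865394
  County 5: (17510/43714)²·(1−3705/17510)·7360000/3705 = 251.2876
  → Var(ȳ_str) = 450.12279.
Var(ȳ_srs) = (1 − 9136/43714)·10230000/9136 = 885.72492.
deff = 450.12279 / 885.72492 = 0.5082.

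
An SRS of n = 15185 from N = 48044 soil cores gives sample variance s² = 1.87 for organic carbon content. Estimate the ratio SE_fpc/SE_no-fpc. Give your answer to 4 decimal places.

0.8270

f = n/N = 15185/48044 = 0.31606444.
SE_no-fpc = √(s²/n) = 0.0110972; SE_fpc = √((1−f)s²/n) = 0.0091774282.
Ratio = √(1−f) = 0.82700397.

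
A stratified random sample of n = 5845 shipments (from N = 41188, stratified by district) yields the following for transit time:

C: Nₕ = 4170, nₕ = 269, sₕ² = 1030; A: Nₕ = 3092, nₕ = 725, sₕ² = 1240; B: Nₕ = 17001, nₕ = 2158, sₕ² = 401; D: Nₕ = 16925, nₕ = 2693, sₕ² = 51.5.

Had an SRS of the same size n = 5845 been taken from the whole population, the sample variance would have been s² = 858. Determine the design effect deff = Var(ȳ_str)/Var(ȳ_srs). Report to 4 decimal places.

0.5911

Var(ȳ_str) = Σ Wₕ²(1−fₕ)sₕ²/nₕ with Wₕ = Nₕ/41188:
  C: (4170/41188)²·(1−269/4170)·1030/269 = 0.036716015
  A: (3092/41188)²·(1−725/3092)·1240/725 = 0.0073787027
  B: (17001/41188)²·(1−2158/17001)·401/2158 = 0.027640614
  D: (16925/41188)²·(1−2693/16925)·51.5/2693 = 0.0027153391
  → Var(ȳ_str) = 0.074450671.
Var(ȳ_srs) = (1 − 5845/41188)·858/5845 = 0.12596082.
deff = 0.074450671 / 0.12596082 = 0.5911.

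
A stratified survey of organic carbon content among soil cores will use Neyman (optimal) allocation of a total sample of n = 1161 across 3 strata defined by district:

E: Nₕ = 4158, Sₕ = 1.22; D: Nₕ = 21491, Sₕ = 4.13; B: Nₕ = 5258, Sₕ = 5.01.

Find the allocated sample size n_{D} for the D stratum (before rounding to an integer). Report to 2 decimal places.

857.49

Neyman allocation: nₕ = n·NₕSₕ / Σⱼ NⱼSⱼ.
Σ NⱼSⱼ = 4158·1.22 + 21491·4.13 + 5258·5.01 = 120173.17.
n_{D} = 1161·21491·4.13 / 120173.17 = 857.49.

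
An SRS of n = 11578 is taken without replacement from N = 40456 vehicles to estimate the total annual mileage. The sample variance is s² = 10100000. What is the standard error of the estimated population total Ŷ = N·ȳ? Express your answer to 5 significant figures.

1.0095 × 10^6

Var(Ŷ) = N²·Var(ȳ) = N²·(1 − n/N)·s²/n.
f = 11578/40456 = 0.28618746; Var(ȳ) = 0.71381254·10100000/11578 = 622.69016.
Var(Ŷ) = 40456² · 622.69016 = 1.0191495 × 10^12.
SE(Ŷ) = √(1.0191495 × 10^12) = 1.0095 × 10^6.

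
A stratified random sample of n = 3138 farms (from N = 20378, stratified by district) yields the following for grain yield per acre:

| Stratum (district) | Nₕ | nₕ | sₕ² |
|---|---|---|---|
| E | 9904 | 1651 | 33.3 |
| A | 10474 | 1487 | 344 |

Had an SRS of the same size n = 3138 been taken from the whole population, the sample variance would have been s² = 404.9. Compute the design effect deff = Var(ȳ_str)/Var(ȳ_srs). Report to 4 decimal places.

0.5167

Var(ȳ_str) = Σ Wₕ²(1−fₕ)sₕ²/nₕ with Wₕ = Nₕ/20378:
  E: (9904/20378)²·(1−1651/9904)·33.3/1651 = 0.003970055
  A: (10474/20378)²·(1−1487/10474)·344/1487 = 0.05243867
  → Var(ȳ_str) = 0.056408725.
Var(ȳ_srs) = (1 − 3138/20378)·404.9/3138 = 0.10916176.
deff = 0.056408725 / 0.10916176 = 0.5167.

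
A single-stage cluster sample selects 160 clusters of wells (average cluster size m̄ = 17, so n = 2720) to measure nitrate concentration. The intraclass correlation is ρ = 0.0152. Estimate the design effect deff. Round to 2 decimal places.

deff = 1 + (17 − 1)·0.0152 = 1 + 0.2432 = 1.2432.

1.24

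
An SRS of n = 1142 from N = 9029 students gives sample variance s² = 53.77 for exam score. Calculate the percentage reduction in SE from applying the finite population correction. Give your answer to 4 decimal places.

f = n/N = 1142/9029 = 0.12648134.
SE_no-fpc = √(s²/n) = 0.21698862; SE_fpc = √((1−f)s²/n) = 0.20280239.
Ratio = √(1−f) = 0.93462220. Reduction = 100·(1 − 0.93462220) = 6.5378%.

6.5378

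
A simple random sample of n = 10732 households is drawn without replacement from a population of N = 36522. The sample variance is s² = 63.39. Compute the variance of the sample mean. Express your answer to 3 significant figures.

Under SRS without replacement, Var(ȳ) = (1 − f)·s²/n with f = n/N = 10732/36522 = 0.29385028.
Var(ȳ) = (1 − 0.29385028)·63.39/10732 = 0.70614972·0.0059066344 = 0.0041709682.

0.00417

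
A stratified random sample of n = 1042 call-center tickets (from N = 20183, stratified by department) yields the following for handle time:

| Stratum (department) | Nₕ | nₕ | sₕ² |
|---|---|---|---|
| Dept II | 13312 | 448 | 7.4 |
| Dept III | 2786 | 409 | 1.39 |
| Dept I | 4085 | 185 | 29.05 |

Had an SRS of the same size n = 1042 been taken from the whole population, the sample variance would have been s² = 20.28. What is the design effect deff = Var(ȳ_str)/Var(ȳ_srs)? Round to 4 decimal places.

0.7119

Var(ȳ_str) = Σ Wₕ²(1−fₕ)sₕ²/nₕ with Wₕ = Nₕ/20183:
  Dept II: (13312/20183)²·(1−448/13312)·7.4/448 = 0.0069438704
  Dept III: (2786/20183)²·(1−409/2786)·1.39/409 = 5.5249754 × 10^-5
  Dept I: (4085/20183)²·(1−185/4085)·29.05/185 = 0.0061412904
  → Var(ȳ_str) = 0.013140411.
Var(ȳ_srs) = (1 − 1042/20183)·20.28/1042 = 0.018457766.
deff = 0.013140411 / 0.018457766 = 0.7119.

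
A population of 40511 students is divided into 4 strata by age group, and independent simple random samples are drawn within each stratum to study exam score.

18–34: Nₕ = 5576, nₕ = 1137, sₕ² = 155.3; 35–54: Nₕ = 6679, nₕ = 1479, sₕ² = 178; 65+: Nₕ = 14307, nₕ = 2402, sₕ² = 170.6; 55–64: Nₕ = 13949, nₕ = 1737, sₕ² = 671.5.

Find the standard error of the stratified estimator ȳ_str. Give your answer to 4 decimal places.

0.2283

Var(ȳ_str) = Σₕ Wₕ²(1 − fₕ)sₕ²/nₕ with Wₕ = Nₕ/N, N = 40511.
18–34: Wₕ = 0.13764163; term = 0.13764163²·(1 − 0.20390961)·155.3/1137 = 0.0020600273.
35–54: Wₕ = 0.16486880; term = 0.16486880²·(1 − 0.22144034)·178/1479 = 0.0025469516.
65+: Wₕ = 0.35316334; term = 0.35316334²·(1 − 0.16788984)·170.6/2402 = 0.0073711979.
55–64: Wₕ = 0.34432623; term = 0.34432623²·(1 − 0.12452506)·671.5/1737 = 0.040126395.
Sum = 0.052104572.
SE = √(0.052104572) = 0.2283.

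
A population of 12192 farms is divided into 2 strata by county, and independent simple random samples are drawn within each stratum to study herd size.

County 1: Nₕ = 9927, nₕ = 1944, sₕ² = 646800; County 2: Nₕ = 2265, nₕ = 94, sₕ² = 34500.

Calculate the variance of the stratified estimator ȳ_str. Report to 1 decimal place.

Var(ȳ_str) = Σₕ Wₕ²(1 − fₕ)sₕ²/nₕ with Wₕ = Nₕ/N, N = 12192.
County 1: Wₕ = 0.81422244; term = 0.81422244²·(1 − 0.19582956)·646800/1944 = 177.38137.
County 2: Wₕ = 0.18577756; term = 0.18577756²·(1 − 0.04150110)·34500/94 = 12.141417.
Sum = 189.52279.

189.5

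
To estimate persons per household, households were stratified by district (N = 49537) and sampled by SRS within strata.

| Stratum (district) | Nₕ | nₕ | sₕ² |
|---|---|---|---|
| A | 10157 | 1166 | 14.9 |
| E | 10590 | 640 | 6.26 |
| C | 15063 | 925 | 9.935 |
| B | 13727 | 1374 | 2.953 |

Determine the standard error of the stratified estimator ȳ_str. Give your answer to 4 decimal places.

0.0445

Var(ȳ_str) = Σₕ Wₕ²(1 − fₕ)sₕ²/nₕ with Wₕ = Nₕ/N, N = 49537.
A: Wₕ = 0.20503866; term = 0.20503866²·(1 − 0.11479768)·14.9/1166 = 4.7555611 × 10^-4.
E: Wₕ = 0.21377960; term = 0.21377960²·(1 − 0.06043437)·6.26/640 = 4.2000455 × 10^-4.
C: Wₕ = 0.30407574; term = 0.30407574²·(1 − 0.06140875)·9.935/925 = 9.321079 × 10^-4.
B: Wₕ = 0.27710600; term = 0.27710600²·(1 − 0.10009470)·2.953/1374 = 1.4851331 × 10^-4.
Sum = 0.0019761819.
SE = √(0.0019761819) = 0.0445.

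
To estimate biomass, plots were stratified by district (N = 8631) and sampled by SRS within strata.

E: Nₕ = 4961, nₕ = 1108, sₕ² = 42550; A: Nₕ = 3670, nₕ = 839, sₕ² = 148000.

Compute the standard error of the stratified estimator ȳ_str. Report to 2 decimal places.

5.87

Var(ȳ_str) = Σₕ Wₕ²(1 − fₕ)sₕ²/nₕ with Wₕ = Nₕ/N, N = 8631.
E: Wₕ = 0.57478855; term = 0.57478855²·(1 − 0.22334207)·42550/1108 = 9.8538468.
A: Wₕ = 0.42521145; term = 0.42521145²·(1 − 0.22861035)·148000/839 = 24.602739.
Sum = 34.456586.
SE = √(34.456586) = 5.87.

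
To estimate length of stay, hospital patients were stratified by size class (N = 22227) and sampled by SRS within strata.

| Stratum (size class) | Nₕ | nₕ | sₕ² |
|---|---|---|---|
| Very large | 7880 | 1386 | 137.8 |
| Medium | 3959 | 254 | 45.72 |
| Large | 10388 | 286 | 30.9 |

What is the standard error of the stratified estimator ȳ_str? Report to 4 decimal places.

Var(ȳ_str) = Σₕ Wₕ²(1 − fₕ)sₕ²/nₕ with Wₕ = Nₕ/N, N = 22227.
Very large: Wₕ = 0.35452378; term = 0.35452378²·(1 − 0.17588832)·137.8/1386 = 0.010298235.
Medium: Wₕ = 0.17811670; term = 0.17811670²·(1 − 0.06415762)·45.72/254 = 0.0053442224.
Large: Wₕ = 0.46735952; term = 0.46735952²·(1 − 0.02753177)·30.9/286 = 0.022949332.
Sum = 0.038591789.
SE = √(0.038591789) = 0.1964.

0.1964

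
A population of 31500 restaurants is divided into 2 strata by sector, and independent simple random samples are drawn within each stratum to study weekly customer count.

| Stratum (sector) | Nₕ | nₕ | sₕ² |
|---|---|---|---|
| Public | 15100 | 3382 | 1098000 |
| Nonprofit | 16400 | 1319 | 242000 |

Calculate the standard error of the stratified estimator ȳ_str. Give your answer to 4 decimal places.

Var(ȳ_str) = Σₕ Wₕ²(1 − fₕ)sₕ²/nₕ with Wₕ = Nₕ/N, N = 31500.
Public: Wₕ = 0.47936508; term = 0.47936508²·(1 − 0.22397351)·1098000/3382 = 57.894602.
Nonprofit: Wₕ = 0.52063492; term = 0.52063492²·(1 − 0.08042683)·242000/1319 = 45.732343.
Sum = 103.62695.
SE = √(103.62695) = 10.1797.

10.1797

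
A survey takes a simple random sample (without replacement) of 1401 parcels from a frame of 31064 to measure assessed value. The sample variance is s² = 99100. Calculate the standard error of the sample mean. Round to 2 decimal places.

8.22

Under SRS without replacement, Var(ȳ) = (1 − f)·s²/n with f = n/N = 1401/31064 = 0.04510044.
Var(ȳ) = (1 − 0.04510044)·99100/1401 = 0.95489956·70.735189 = 67.545001.
SE(ȳ) = √(67.545001) = 8.22.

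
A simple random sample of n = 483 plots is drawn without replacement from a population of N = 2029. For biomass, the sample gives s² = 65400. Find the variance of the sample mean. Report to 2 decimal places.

Under SRS without replacement, Var(ȳ) = (1 − f)·s²/n with f = n/N = 483/2029 = 0.23804830.
Var(ȳ) = (1 − 0.23804830)·65400/483 = 0.76195170·135.40373 = 103.1711.

103.17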